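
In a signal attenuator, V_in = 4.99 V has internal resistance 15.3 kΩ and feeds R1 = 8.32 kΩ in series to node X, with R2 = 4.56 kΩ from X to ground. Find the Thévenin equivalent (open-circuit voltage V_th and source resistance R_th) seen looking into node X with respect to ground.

V_th ≈ 0.807 V, R_th ≈ 3.82 kΩ

R1' = 15.3 + 8.32 = 23.62 kΩ (source resistance + R1).
With X open, the divider is unloaded: V_th = 4.99 × 4.56/28.18 = 0.8075 V.
Looking into X with the source shorted: R_th = R1'·R2/(R1'+R2) = 23.62 × 4.56/28.18 = 3.822 kΩ.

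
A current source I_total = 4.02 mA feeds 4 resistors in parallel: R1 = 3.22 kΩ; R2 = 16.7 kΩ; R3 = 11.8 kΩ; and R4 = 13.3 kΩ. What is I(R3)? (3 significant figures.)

Total conductance ΣG = 1/3.22 + 1/16.7 + 1/11.8 + 1/13.3 = 0.5304 (units of 1/kΩ).
By the current-divider rule, I = I_total · G_k/ΣG = 4.02 × 0.1598 = 0.6423 mA.

I ≈ 0.642 mA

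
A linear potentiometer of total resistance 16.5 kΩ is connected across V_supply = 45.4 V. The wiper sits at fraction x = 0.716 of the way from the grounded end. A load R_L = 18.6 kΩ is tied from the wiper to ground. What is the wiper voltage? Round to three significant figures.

The pot divides into 4.686 kΩ above the wiper and 11.81 kΩ below.
(x·R_p) ‖ R_L = 7.225 kΩ.
Loaded-divider output: V_out = 45.4 × 0.6066 = 27.54 V.

V_out ≈ 27.5 V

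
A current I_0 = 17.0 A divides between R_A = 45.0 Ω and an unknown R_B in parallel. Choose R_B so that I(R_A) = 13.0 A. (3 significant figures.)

R_B ≈ 146 Ω

Two-branch current divider: I_A = I_0 · R_B/(R_A + R_B).
13.0/17.0 = R_B/(R_A + R_B) → R_B = R_A · (0.7647)/(1 − 0.7647) = 45.0 × 3.250 = 146.2 Ω.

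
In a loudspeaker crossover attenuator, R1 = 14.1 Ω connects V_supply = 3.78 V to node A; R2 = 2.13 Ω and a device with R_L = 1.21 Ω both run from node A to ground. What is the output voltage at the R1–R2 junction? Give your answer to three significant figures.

R2 ‖ R_L = (2.13 × 1.21)/(2.13 + 1.21) = 0.7716 Ω.
Now apply the divider: V_out = 3.78 × 0.05189 = 0.1961 V.
(Unloaded it would be 0.496 V; the load pulls it down.)

V_out ≈ 0.196 V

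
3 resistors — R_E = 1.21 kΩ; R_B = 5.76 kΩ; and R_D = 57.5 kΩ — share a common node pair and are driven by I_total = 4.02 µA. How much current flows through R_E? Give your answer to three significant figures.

Total conductance ΣG = 1/1.21 + 1/5.76 + 1/57.5 = 1.017 (units of 1/kΩ).
By the current-divider rule, I = I_total · G_k/ΣG = 4.02 × 0.8123 = 3.265 µA.

I ≈ 3.27 µA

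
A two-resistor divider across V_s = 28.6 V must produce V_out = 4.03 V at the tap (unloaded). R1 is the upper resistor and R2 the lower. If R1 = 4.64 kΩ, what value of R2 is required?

Required fraction k = V_out/V_s = 0.1409.
So R2 = R1 · V_out/(V_s − V_out) = 4.64 × 4.03/(28.6 − 4.03) = 4.64 × 0.1640 = 0.7611 kΩ.

R2 ≈ 0.761 kΩ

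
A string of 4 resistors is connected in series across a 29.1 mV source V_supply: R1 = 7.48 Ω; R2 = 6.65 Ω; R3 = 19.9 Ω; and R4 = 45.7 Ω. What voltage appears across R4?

V ≈ 16.7 mV

ΣR = 7.48 + 6.65 + 19.9 + 45.7 = 79.73 Ω.
Voltage divider: V = V_supply · (45.70 / 79.73) = 29.1 × 0.5732 = 16.68 mV.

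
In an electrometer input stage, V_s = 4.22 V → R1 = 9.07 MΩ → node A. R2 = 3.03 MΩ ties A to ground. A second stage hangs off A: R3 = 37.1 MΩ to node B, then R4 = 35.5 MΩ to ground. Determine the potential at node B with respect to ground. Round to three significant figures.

Looking into the second stage from A: R3 + R4 = 72.60 MΩ appears in parallel with R2.
Effective lower resistance at A: R2 ‖ 72.60 = 2.909 MΩ.
First divider: V_A = V_s · 2.909/(9.07 + 2.909) = 1.025 V.
Stage 2 is unloaded, so V_B = V_A · R4/(R3+R4) = 1.025 × 35.5/72.60 = 0.5011 V.

V_B ≈ 0.501 V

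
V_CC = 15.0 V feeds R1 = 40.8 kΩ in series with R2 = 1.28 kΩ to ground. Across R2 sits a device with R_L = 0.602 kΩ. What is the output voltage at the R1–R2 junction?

V_out ≈ 0.149 V

First combine the lower leg with the load: R2 ‖ R_L = 0.4094 kΩ.
Now apply the divider: V_out = 15.0 × 0.009936 = 0.1490 V.
(Unloaded it would be 0.456 V; the load pulls it down.)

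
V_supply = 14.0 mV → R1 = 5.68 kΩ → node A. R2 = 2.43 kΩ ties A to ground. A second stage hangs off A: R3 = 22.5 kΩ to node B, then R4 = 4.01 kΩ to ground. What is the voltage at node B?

V_B ≈ 0.596 mV

The second stage (R3 + R4 = 26.51 kΩ) loads node A in parallel with R2.
Effective lower resistance at A: R2 ‖ 26.51 = 2.226 kΩ.
So V_A = 14.0 × 0.2816 = 3.942 mV.
V_B = V_A × 0.1513 = 0.5962 mV.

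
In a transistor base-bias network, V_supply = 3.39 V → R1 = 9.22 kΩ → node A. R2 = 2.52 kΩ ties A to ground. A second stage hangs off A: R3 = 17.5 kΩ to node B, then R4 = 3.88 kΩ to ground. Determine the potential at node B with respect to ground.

Node A sees R2 in parallel with the series input of stage 2, R3 + R4 = 21.38 kΩ.
Effective lower resistance at A: R2 ‖ 21.38 = 2.254 kΩ.
First divider: V_A = V_supply · 2.254/(9.22 + 2.254) = 0.6660 V.
Stage 2 is unloaded, so V_B = V_A · R4/(R3+R4) = 0.6660 × 3.88/21.38 = 0.1209 V.

V_B ≈ 0.121 V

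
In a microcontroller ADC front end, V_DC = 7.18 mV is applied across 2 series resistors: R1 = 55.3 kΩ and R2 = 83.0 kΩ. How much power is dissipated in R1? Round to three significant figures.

P ≈ 0.149 nW

The common current is I = 7.18/138.3 = 0.05192 µA.
P = I²R = 0.002695 × 55.3 = 0.1490 nW.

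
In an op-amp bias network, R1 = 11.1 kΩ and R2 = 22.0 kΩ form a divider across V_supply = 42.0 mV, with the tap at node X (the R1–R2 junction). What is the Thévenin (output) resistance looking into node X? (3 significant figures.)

With V_supply suppressed (replaced by a short), R_th = R1 ‖ R2 = (11.10 × 22.0)/(11.10 + 22.0) = 7.378 kΩ.

R_th ≈ 7.38 kΩ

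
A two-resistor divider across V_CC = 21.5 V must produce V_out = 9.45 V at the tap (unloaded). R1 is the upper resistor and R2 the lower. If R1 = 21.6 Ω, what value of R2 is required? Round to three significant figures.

R2 ≈ 16.9 Ω

Required fraction k = V_out/V_CC = 0.4395.
R2 = R1 · 0.4395/(1 − 0.4395) = 16.94 Ω.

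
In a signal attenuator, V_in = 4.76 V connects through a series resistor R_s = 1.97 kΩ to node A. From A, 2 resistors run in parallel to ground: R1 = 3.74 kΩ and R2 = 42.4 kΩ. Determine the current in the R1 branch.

Combine the parallel branches: R_p = (1/3.74 + 1/42.4)⁻¹ = 3.437 kΩ.
Node voltage V_A = V_in · R_p/(R_s + R_p) = 4.76 × 0.6356 = 3.026 V.
Branch current I = V_A/R1 = 3.026/3.74 = 0.8090 mA.

I ≈ 0.809 mA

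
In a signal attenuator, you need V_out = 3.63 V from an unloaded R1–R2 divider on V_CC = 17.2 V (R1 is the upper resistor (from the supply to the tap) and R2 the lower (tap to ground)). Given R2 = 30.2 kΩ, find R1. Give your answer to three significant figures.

R1 ≈ 113 kΩ

The divider ratio is R2/(R1+R2) = 3.63/17.2 = 0.2110.
R1 = R2·(1/k − 1) = 30.2 × 3.738 = 112.9 kΩ.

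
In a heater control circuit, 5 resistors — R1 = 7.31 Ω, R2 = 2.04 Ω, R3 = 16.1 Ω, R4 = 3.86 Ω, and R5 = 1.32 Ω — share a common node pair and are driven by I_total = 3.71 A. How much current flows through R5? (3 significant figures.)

I ≈ 1.65 A

ΣG = 1/7.31 + 1/2.04 + 1/16.1 + 1/3.86 + 1/1.32 = 1.706.
R5 takes the fraction G_k/ΣG = 0.7576/1.706 = 0.4441, so I = 3.71 × 0.4441 = 1.648 A.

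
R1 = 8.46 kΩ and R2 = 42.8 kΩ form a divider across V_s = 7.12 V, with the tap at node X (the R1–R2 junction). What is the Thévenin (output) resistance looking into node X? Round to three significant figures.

Zeroing V_s shorts the top of R1 to ground, so R_th = R1 ‖ R2 = 7.064 kΩ.

R_th ≈ 7.06 kΩ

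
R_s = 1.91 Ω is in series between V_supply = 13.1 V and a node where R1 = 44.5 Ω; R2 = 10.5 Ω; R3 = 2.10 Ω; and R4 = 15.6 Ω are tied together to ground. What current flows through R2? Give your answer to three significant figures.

I ≈ 0.553 A

Combine the parallel branches: R_p = (1/44.5 + 1/10.5 + 1/2.10 + 1/15.6)⁻¹ = 1.520 Ω.
V_A = 13.1 × 1.520/3.430 = 5.805 V.
I(R2) = V_A / R2 = 5.805/10.5 = 0.5528 A.
(Check via current divider: I_total = 3.820 A; share G_k/ΣG = 0.1447 → same result.)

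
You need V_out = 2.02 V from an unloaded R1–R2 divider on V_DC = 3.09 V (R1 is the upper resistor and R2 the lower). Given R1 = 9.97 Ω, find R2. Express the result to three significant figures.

R2 ≈ 18.8 Ω

Required fraction k = V_out/V_DC = 0.6537.
Rearranging, R2 = R1·k/(1−k) = 9.97 × 1.888 = 18.82 Ω.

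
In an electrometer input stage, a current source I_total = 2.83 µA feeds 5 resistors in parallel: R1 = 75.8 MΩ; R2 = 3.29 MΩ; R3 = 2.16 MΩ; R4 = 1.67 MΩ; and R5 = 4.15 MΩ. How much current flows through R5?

Total conductance ΣG = 1/75.8 + 1/3.29 + 1/2.16 + 1/1.67 + 1/4.15 = 1.620 (units of 1/MΩ).
Current divider: I(R5) = I_total · G_k/ΣG = 2.83 × (0.2410/1.620) = 2.83 × 0.1488 = 0.4210 µA.

I ≈ 0.421 µA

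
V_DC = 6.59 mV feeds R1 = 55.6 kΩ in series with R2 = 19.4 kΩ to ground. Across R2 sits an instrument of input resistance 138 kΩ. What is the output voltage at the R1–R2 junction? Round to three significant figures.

V_out ≈ 1.54 mV

First combine the lower leg with the load: R2 ‖ R_L = 17.01 kΩ.
Now apply the divider: V_out = 6.59 × 0.2343 = 1.544 mV.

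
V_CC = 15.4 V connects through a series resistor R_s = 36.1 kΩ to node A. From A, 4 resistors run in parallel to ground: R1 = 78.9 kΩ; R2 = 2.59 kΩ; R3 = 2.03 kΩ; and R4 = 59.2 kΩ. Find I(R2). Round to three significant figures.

Equivalent of the parallel group: R_p = 1.101 kΩ.
V_A = 15.4 × 1.101/37.20 = 0.4558 V.
Branch current I = V_A/R2 = 0.4558/2.59 = 0.1760 mA.

I ≈ 0.176 mA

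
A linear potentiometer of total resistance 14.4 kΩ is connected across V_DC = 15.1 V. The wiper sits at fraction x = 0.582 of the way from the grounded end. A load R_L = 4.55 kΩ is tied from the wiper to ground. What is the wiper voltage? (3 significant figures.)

The pot divides into 6.019 kΩ above the wiper and 8.381 kΩ below.
R_L loads the lower segment: effective lower R = 2.949 kΩ.
Then V_out = V_DC · 2.949/(6.019 + 2.949) = 4.965 V.

V_out ≈ 4.97 V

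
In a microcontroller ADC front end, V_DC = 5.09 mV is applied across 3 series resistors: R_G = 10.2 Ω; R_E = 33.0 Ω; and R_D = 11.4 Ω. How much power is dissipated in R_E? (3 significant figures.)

The common current is I = 5.09/54.60 = 0.09322 mA.
P = I²R = 0.008691 × 33.0 = 0.2868 µW.

P ≈ 0.287 µW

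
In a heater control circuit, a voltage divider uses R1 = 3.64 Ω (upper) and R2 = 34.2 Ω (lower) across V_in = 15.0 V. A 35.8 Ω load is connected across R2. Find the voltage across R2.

V_out ≈ 12.4 V

First combine the lower leg with the load: R2 ‖ R_L = 17.49 Ω.
Now apply the divider: V_out = 15.0 × 0.8277 = 12.42 V.
(Unloaded it would be 13.6 V; the load pulls it down.)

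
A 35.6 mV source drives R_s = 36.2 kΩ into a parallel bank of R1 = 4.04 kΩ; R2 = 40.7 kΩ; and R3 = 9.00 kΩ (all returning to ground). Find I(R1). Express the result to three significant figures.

Parallel bank: R_p = 1/(1/4.04 + 1/40.7 + 1/9.00) = 2.610 kΩ.
V_A = 35.6 × 2.610/38.81 = 2.394 mV.
Branch current I = V_A/R1 = 2.394/4.04 = 0.5925 µA.

I ≈ 0.593 µA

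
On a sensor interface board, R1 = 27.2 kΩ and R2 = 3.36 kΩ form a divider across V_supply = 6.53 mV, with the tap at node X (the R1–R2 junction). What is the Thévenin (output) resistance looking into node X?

R_th ≈ 2.99 kΩ

Looking into X with the source shorted: R_th = R1·R2/(R1+R2) = 27.20 × 3.36/30.56 = 2.991 kΩ.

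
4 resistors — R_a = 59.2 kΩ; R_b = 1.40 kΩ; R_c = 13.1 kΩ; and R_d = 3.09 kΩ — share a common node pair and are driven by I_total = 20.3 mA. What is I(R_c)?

I ≈ 1.37 mA

Total conductance ΣG = 1/59.2 + 1/1.40 + 1/13.1 + 1/3.09 = 1.131 (units of 1/kΩ).
By the current-divider rule, I = I_total · G_k/ΣG = 20.3 × 0.06749 = 1.370 mA.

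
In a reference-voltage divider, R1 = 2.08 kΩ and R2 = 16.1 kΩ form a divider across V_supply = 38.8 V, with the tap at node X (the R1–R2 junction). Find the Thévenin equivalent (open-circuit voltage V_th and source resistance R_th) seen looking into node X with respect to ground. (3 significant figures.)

With X open, the divider is unloaded: V_th = 38.8 × 16.1/18.18 = 34.36 V.
With V_supply suppressed (replaced by a short), R_th = R1 ‖ R2 = (2.080 × 16.1)/(2.080 + 16.1) = 1.842 kΩ.

V_th ≈ 34.4 V, R_th ≈ 1.84 kΩ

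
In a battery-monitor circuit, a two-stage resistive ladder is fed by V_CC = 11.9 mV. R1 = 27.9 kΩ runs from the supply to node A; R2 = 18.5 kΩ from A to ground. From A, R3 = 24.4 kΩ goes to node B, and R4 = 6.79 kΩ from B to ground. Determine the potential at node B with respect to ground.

Looking into the second stage from A: R3 + R4 = 31.19 kΩ appears in parallel with R2.
Effective lower resistance at A: R2 ‖ 31.19 = 11.61 kΩ.
First divider: V_A = V_CC · 11.61/(27.9 + 11.61) = 3.497 mV.
Stage 2 is unloaded, so V_B = V_A · R4/(R3+R4) = 3.497 × 6.79/31.19 = 0.7614 mV.

V_B ≈ 0.761 mV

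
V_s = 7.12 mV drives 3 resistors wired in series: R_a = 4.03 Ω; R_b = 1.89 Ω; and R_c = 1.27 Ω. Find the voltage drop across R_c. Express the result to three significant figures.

Total series resistance ΣR = 4.03 + 1.89 + 1.27 = 7.190 Ω.
V = V_s · R/ΣR = 7.12 × 0.1766 = 1.258 mV.

V ≈ 1.26 mV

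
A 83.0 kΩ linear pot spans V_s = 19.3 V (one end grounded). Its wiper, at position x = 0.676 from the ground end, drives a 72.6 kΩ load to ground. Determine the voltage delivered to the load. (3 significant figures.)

V_out ≈ 10.4 V

The pot divides into 26.89 kΩ above the wiper and 56.11 kΩ below.
R_L loads the lower segment: effective lower R = 31.65 kΩ.
Loaded-divider output: V_out = 19.3 × 0.5406 = 10.43 V.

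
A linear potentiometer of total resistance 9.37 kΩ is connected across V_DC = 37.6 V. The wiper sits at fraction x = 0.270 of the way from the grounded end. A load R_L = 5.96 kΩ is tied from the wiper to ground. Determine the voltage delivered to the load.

Lower segment x·R_p = 2.530 kΩ; upper segment (1−x)·R_p = 6.840 kΩ.
Lower segment in parallel with the load: 2.530 ‖ 5.96 = 1.776 kΩ.
Loaded-divider output: V_out = 37.6 × 0.2061 = 7.750 V.

V_out ≈ 7.75 V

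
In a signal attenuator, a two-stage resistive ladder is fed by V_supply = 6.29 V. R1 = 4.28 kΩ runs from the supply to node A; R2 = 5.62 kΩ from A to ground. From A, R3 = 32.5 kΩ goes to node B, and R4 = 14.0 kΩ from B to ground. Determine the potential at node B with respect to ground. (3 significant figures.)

The second stage (R3 + R4 = 46.50 kΩ) loads node A in parallel with R2.
Effective lower resistance at A: R2 ‖ 46.50 = 5.014 kΩ.
So V_A = 6.29 × 0.5395 = 3.393 V.
Stage 2 is unloaded, so V_B = V_A · R4/(R3+R4) = 3.393 × 14.0/46.50 = 1.022 V.

V_B ≈ 1.02 V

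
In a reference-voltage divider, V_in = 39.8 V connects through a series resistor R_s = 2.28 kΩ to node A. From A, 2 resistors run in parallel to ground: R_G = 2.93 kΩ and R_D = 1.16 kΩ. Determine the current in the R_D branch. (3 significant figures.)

I ≈ 9.16 mA

Parallel bank: R_p = 1/(1/2.93 + 1/1.16) = 0.8310 kΩ.
V_A by voltage divider: V_A = 39.8 × 0.8310/(2.28 + 0.8310) = 10.63 V.
Branch current I = V_A/R_D = 10.63/1.16 = 9.165 mA.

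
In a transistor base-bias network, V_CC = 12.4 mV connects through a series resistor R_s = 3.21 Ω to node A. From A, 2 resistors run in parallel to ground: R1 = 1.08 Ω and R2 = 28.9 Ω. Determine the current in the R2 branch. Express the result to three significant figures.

Equivalent of the parallel group: R_p = 1.041 Ω.
V_A by voltage divider: V_A = 12.4 × 1.041/(3.21 + 1.041) = 3.037 mV.
Branch current I = V_A/R2 = 3.037/28.9 = 0.1051 mA.
(Equivalently: I_total = 2.917 mA, then current-divider fraction G_k/ΣG = 0.03602.)

I ≈ 0.105 mA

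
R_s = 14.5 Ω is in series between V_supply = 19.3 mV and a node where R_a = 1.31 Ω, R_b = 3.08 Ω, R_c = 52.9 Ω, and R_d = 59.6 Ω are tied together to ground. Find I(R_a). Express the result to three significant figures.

Equivalent of the parallel group: R_p = 0.8899 Ω.
V_A = 19.3 × 0.8899/15.39 = 1.116 mV.
Branch current I = V_A/R_a = 1.116/1.31 = 0.8519 mA.

I ≈ 0.852 mA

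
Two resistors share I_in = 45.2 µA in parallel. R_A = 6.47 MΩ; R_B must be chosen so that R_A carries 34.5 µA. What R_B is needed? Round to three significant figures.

R_B ≈ 20.9 MΩ

The fraction through R_A equals R_B/(R_A+R_B).
34.5/45.2 = R_B/(R_A + R_B) → R_B = R_A · (0.7633)/(1 − 0.7633) = 6.47 × 3.224 = 20.86 MΩ.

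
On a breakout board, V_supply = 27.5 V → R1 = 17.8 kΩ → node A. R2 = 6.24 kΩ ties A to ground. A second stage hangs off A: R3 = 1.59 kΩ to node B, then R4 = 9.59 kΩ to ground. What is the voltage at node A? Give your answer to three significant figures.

The second stage (R3 + R4 = 11.18 kΩ) loads node A in parallel with R2.
Effective lower resistance at A: R2 ‖ 11.18 = 4.005 kΩ.
First divider: V_A = V_supply · 4.005/(17.8 + 4.005) = 5.051 V.

V_A ≈ 5.05 V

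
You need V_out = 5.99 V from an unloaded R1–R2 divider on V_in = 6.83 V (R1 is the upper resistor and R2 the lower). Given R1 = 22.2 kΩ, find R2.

V_out/V_in = R2/(R1+R2) = 0.8770.
R2 = R1 · 0.8770/(1 − 0.8770) = 158.3 kΩ.

R2 ≈ 158 kΩ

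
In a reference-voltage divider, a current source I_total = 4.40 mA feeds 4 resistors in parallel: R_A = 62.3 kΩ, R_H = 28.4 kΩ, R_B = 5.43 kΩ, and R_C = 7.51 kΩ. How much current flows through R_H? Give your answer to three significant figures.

I ≈ 0.420 mA

ΣG = 1/62.3 + 1/28.4 + 1/5.43 + 1/7.51 = 0.3686.
By the current-divider rule, I = I_total · G_k/ΣG = 4.40 × 0.09553 = 0.4203 mA.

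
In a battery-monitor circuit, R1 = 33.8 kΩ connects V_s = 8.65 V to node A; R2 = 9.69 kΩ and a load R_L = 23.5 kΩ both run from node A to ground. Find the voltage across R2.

V_out ≈ 1.46 V

First combine the lower leg with the load: R2 ‖ R_L = 6.861 kΩ.
Then V_out = V_s · R2'/(R1 + R2') = 8.65 × 6.861/40.66 = 1.460 V.
(Unloaded it would be 1.93 V; the load pulls it down.)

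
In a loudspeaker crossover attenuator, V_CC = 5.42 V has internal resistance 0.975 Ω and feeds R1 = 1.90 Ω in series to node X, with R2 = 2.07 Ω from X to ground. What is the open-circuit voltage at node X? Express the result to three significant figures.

R1' = 0.975 + 1.90 = 2.875 Ω (source resistance + R1).
Open-circuit (no load on X): V_th = V_CC · R2/(R1' + R2) = 5.42 × 2.07/(2.875 + 2.07) = 2.269 V.

V_th ≈ 2.27 V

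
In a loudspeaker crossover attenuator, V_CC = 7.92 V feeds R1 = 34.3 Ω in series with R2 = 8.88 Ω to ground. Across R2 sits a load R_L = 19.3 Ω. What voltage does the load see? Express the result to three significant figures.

R2 ‖ R_L = (8.88 × 19.3)/(8.88 + 19.3) = 6.082 Ω.
Now apply the divider: V_out = 7.92 × 0.1506 = 1.193 V.

V_out ≈ 1.19 V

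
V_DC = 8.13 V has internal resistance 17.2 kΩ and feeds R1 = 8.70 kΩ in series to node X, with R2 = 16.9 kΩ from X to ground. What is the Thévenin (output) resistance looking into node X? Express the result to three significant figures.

R_th ≈ 10.2 kΩ

R1' = 17.2 + 8.70 = 25.90 kΩ (source resistance + R1).
With V_DC suppressed (replaced by a short), R_th = R1' ‖ R2 = (25.90 × 16.9)/(25.90 + 16.9) = 10.23 kΩ.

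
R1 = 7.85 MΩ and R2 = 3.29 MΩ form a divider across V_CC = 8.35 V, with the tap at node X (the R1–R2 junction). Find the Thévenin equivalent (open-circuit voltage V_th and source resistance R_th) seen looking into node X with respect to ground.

V_th ≈ 2.47 V, R_th ≈ 2.32 MΩ

With X open, the divider is unloaded: V_th = 8.35 × 3.29/11.14 = 2.466 V.
With V_CC suppressed (replaced by a short), R_th = R1 ‖ R2 = (7.850 × 3.29)/(7.850 + 3.29) = 2.318 MΩ.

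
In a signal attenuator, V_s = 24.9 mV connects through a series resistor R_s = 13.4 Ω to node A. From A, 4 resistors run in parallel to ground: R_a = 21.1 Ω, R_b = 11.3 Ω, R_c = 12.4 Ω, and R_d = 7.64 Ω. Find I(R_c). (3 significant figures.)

I ≈ 0.355 mA

Parallel bank: R_p = 1/(1/21.1 + 1/11.3 + 1/12.4 + 1/7.64) = 2.878 Ω.
V_A by voltage divider: V_A = 24.9 × 2.878/(13.4 + 2.878) = 4.403 mV.
Branch current I = V_A/R_c = 4.403/12.4 = 0.3551 mA.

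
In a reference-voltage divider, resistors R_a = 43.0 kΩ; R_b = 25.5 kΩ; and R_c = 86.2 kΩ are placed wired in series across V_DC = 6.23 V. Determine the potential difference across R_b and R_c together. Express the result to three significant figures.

V ≈ 4.50 V

Total series resistance ΣR = 43.0 + 25.5 + 86.2 = 154.7 kΩ.
R_{R_b..R_c} = 25.5 + 86.2 = 111.7 kΩ.
By the voltage-divider rule, V = 6.23 × 111.7/154.7 = 4.498 V.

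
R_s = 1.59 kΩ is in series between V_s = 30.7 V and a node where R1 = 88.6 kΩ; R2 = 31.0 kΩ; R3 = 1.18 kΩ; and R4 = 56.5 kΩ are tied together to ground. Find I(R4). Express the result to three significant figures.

Combine the parallel branches: R_p = (1/88.6 + 1/31.0 + 1/1.18 + 1/56.5)⁻¹ = 1.100 kΩ.
V_A = 30.7 × 1.100/2.690 = 12.56 V.
I(R4) = V_A / R4 = 12.56/56.5 = 0.2222 mA.

I ≈ 0.222 mA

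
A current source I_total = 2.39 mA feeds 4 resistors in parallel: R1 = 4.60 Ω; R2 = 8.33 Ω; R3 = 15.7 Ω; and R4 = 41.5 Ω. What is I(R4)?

I ≈ 0.135 mA

ΣG = 1/4.60 + 1/8.33 + 1/15.7 + 1/41.5 = 0.4252.
Current divider: I(R4) = I_total · G_k/ΣG = 2.39 × (0.02410/0.4252) = 2.39 × 0.05667 = 0.1354 mA.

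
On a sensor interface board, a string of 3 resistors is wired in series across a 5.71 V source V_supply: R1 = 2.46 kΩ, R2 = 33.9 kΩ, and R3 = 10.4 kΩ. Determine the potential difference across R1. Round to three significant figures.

ΣR = 2.46 + 33.9 + 10.4 = 46.76 kΩ.
V = V_supply · R/ΣR = 5.71 × 0.05261 = 0.3004 V.

V ≈ 0.300 V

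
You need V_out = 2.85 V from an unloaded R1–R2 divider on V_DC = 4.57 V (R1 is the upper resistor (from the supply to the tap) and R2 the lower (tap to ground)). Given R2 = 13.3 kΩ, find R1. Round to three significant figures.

R1 ≈ 8.03 kΩ

The divider ratio is R2/(R1+R2) = 2.85/4.57 = 0.6236.
R1 = R2·(1/k − 1) = 13.3 × 0.6035 = 8.027 kΩ.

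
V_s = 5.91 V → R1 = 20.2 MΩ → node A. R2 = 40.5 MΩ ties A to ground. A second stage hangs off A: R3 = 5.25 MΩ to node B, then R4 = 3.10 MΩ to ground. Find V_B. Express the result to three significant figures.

V_B ≈ 0.560 V

The second stage (R3 + R4 = 8.350 MΩ) loads node A in parallel with R2.
Effective lower resistance at A: R2 ‖ 8.350 = 6.923 MΩ.
V_A = 5.91 × 6.923/(20.2 + 6.923) = 1.508 V.
Then the unloaded second divider: V_B = V_A × R4/(R3+R4) = 1.508 × 0.3713 = 0.5600 V.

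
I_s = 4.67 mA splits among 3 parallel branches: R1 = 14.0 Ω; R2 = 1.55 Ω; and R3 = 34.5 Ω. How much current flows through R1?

I ≈ 0.447 mA

ΣG = 1/14.0 + 1/1.55 + 1/34.5 = 0.7456.
By the current-divider rule, I = I_s · G_k/ΣG = 4.67 × 0.09580 = 0.4474 mA.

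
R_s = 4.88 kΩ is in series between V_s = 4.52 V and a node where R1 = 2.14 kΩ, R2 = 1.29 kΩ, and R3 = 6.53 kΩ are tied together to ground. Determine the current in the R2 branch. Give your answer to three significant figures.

I ≈ 0.449 mA

Combine the parallel branches: R_p = (1/2.14 + 1/1.29 + 1/6.53)⁻¹ = 0.7165 kΩ.
Node voltage V_A = V_s · R_p/(R_s + R_p) = 4.52 × 0.1280 = 0.5787 V.
I(R2) = V_A / R2 = 0.5787/1.29 = 0.4486 mA.
(Check via current divider: I_total = 0.8076 mA; share G_k/ΣG = 0.5554 → same result.)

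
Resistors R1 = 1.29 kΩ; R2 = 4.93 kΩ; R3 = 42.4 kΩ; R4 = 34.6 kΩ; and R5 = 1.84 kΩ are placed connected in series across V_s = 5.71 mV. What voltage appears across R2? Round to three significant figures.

V ≈ 0.331 mV

Series total: ΣR = 1.29 + 4.93 + 42.4 + 34.6 + 1.84 = 85.06 kΩ.
V = V_s · R/ΣR = 5.71 × 0.05796 = 0.3309 mV.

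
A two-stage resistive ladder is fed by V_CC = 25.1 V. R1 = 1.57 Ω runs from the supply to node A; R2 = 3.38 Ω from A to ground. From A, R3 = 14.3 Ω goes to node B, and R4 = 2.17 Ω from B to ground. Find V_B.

The second stage (R3 + R4 = 16.47 Ω) loads node A in parallel with R2.
R2 ‖ (R3+R4) = 2.804 Ω.
So V_A = 25.1 × 0.6411 = 16.09 V.
V_B = V_A × 0.1318 = 2.120 V.

V_B ≈ 2.12 V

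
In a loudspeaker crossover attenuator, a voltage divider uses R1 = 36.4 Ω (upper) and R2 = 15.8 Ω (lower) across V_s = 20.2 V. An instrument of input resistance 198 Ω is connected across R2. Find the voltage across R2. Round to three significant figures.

The load sits in parallel with R2, giving an effective lower resistance R2' = R2·R_L/(R2+R_L) = 14.63 Ω.
Now apply the divider: V_out = 20.2 × 0.2867 = 5.792 V.

V_out ≈ 5.79 V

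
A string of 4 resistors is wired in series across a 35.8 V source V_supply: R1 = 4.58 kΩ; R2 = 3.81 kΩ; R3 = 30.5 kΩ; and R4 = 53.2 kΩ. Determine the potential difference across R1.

V ≈ 1.78 V

ΣR = 4.58 + 3.81 + 30.5 + 53.2 = 92.09 kΩ.
Voltage divider: V = V_supply · (4.580 / 92.09) = 35.8 × 0.04973 = 1.780 V.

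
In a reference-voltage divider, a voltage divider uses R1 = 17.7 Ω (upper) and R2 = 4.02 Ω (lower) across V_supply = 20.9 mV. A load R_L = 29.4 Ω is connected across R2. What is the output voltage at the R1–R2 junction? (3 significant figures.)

V_out ≈ 3.48 mV

First combine the lower leg with the load: R2 ‖ R_L = 3.536 Ω.
Voltage divider with the loaded lower leg: V_out = 20.9 × 3.536/(17.7 + 3.536) = 20.9 × 0.1665 = 3.480 mV.
(Unloaded it would be 3.87 mV; the load pulls it down.)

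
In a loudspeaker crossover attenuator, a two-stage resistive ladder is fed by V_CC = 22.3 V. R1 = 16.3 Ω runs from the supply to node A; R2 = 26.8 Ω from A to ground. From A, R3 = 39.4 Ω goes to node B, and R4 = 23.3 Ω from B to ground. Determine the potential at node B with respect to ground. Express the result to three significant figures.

V_B ≈ 4.44 V

Node A sees R2 in parallel with the series input of stage 2, R3 + R4 = 62.70 Ω.
R2 ‖ (R3+R4) = 18.77 Ω.
V_A = 22.3 × 18.77/(16.3 + 18.77) = 11.94 V.
V_B = V_A × 0.3716 = 4.436 V.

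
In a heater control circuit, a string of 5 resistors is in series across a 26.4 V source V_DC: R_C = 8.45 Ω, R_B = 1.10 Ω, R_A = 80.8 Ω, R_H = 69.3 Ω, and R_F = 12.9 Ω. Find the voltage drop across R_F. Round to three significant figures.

V ≈ 1.97 V

Series total: ΣR = 8.45 + 1.10 + 80.8 + 69.3 + 12.9 = 172.5 Ω.
By the voltage-divider rule, V = 26.4 × 12.90/172.5 = 1.974 V.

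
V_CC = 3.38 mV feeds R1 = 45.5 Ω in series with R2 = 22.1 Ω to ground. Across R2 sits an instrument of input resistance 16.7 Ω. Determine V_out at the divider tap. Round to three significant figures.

First combine the lower leg with the load: R2 ‖ R_L = 9.512 Ω.
Then V_out = V_CC · R2'/(R1 + R2') = 3.38 × 9.512/55.01 = 0.5844 mV.

V_out ≈ 0.584 mV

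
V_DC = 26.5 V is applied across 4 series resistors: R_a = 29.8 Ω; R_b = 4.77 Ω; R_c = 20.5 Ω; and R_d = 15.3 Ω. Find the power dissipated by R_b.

P ≈ 0.676 W

ΣR = 70.37 Ω → I = 26.5/70.37 = 0.3766 A.
V(R_b) = I·R = 1.796 V; P = V·I = 1.796 × 0.3766 = 0.6764 W.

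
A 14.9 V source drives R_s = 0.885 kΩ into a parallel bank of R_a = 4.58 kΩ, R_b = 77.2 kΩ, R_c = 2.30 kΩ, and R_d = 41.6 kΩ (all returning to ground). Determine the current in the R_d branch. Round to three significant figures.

Equivalent of the parallel group: R_p = 1.449 kΩ.
Node voltage V_A = V_CC · R_p/(R_s + R_p) = 14.9 × 0.6208 = 9.250 V.
I(R_d) = V_A / R_d = 9.250/41.6 = 0.2224 mA.

I ≈ 0.222 mA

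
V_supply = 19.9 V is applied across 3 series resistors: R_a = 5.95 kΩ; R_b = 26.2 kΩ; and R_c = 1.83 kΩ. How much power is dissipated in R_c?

ΣR = 33.98 kΩ → I = 19.9/33.98 = 0.5856 mA.
P(R_c) = I²·R_c = (0.5856)² × 1.83 = 0.6276 mW.

P ≈ 0.628 mW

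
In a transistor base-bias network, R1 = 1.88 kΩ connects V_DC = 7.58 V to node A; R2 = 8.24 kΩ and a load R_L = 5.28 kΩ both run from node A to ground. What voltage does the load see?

V_out ≈ 4.78 V

R2 ‖ R_L = (8.24 × 5.28)/(8.24 + 5.28) = 3.218 kΩ.
Voltage divider with the loaded lower leg: V_out = 7.58 × 3.218/(1.88 + 3.218) = 7.58 × 0.6312 = 4.785 V.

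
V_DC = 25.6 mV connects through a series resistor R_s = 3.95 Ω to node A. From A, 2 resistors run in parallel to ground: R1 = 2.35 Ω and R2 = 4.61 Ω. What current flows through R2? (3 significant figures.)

Equivalent of the parallel group: R_p = 1.557 Ω.
V_A = 25.6 × 1.557/5.507 = 7.236 mV.
I(R2) = V_A / R2 = 7.236/4.61 = 1.570 mA.
(Equivalently: I_total = 4.649 mA, then current-divider fraction G_k/ΣG = 0.3376.)

I ≈ 1.57 mA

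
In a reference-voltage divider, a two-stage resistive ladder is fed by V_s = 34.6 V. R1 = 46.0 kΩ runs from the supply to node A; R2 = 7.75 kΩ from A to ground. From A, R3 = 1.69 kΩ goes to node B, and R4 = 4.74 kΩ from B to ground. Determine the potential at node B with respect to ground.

Looking into the second stage from A: R3 + R4 = 6.430 kΩ appears in parallel with R2.
R2 ‖ (R3+R4) = 3.514 kΩ.
So V_A = 34.6 × 0.07098 = 2.456 V.
V_B = V_A × 0.7372 = 1.810 V.

V_B ≈ 1.81 V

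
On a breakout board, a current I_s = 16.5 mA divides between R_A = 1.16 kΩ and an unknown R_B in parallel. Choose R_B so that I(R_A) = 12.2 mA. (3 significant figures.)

R_B ≈ 3.29 kΩ

Two-branch current divider: I_A = I_s · R_B/(R_A + R_B).
With f = 0.7394, R_B = R_A · f/(1−f) = 1.16 × 2.837 = 3.291 kΩ.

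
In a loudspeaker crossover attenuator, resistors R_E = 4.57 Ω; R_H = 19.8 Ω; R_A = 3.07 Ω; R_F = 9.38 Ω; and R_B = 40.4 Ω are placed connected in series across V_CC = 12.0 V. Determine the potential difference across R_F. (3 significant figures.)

V ≈ 1.46 V

ΣR = 4.57 + 19.8 + 3.07 + 9.38 + 40.4 = 77.22 Ω.
Voltage divider: V = V_CC · (9.380 / 77.22) = 12.0 × 0.1215 = 1.458 V.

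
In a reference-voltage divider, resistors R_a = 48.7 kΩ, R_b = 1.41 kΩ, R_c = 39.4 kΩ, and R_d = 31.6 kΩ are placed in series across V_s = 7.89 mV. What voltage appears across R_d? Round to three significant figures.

ΣR = 48.7 + 1.41 + 39.4 + 31.6 = 121.1 kΩ.
By the voltage-divider rule, V = 7.89 × 31.60/121.1 = 2.059 mV.

V ≈ 2.06 mV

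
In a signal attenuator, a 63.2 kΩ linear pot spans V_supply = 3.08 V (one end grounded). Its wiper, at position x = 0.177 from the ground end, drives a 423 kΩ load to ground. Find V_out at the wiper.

The pot divides into 52.01 kΩ above the wiper and 11.19 kΩ below.
R_L loads the lower segment: effective lower R = 10.90 kΩ.
V_out = 3.08 × 10.90/(52.01 + 10.90) = 0.5335 V.
(Unloaded: V_out = x·V_supply = 0.545 V.)

V_out ≈ 0.534 V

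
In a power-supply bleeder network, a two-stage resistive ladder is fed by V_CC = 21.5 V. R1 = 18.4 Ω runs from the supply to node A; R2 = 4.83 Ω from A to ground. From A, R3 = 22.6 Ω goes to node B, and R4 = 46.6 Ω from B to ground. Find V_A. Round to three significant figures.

V_A ≈ 4.24 V

Node A sees R2 in parallel with the series input of stage 2, R3 + R4 = 69.20 Ω.
R2 ‖ (R3+R4) = 4.515 Ω.
First divider: V_A = V_CC · 4.515/(18.4 + 4.515) = 4.236 V.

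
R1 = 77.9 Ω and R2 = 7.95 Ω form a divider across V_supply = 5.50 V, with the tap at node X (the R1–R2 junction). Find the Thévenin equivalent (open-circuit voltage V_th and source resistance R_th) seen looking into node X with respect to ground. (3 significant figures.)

Open-circuit (no load on X): V_th = V_supply · R2/(R1 + R2) = 5.50 × 7.95/(77.90 + 7.95) = 0.5093 V.
Zeroing V_supply shorts the top of R1 to ground, so R_th = R1 ‖ R2 = 7.214 Ω.

V_th ≈ 0.509 V, R_th ≈ 7.21 Ω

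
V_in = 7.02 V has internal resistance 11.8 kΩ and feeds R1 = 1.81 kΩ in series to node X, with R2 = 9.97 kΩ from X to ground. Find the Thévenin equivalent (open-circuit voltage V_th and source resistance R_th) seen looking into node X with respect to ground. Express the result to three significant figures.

R1' = 11.8 + 1.81 = 13.61 kΩ (source resistance + R1).
V_th is the unloaded tap voltage: V_in · R2/(R1'+R2) = 7.02 × 0.4228 = 2.968 V.
With V_in suppressed (replaced by a short), R_th = R1' ‖ R2 = (13.61 × 9.97)/(13.61 + 9.97) = 5.755 kΩ.

V_th ≈ 2.97 V, R_th ≈ 5.75 kΩ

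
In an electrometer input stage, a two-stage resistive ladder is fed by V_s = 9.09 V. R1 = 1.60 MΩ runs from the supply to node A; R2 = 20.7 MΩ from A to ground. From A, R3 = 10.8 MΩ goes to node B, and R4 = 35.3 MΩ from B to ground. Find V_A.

V_A ≈ 8.17 V

Looking into the second stage from A: R3 + R4 = 46.10 MΩ appears in parallel with R2.
R2 ‖ (R3+R4) = 14.29 MΩ.
First divider: V_A = V_s · 14.29/(1.60 + 14.29) = 8.174 V.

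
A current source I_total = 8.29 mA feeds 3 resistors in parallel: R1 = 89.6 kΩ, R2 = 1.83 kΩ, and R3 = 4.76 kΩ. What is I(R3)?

Conductances: ΣG = 1/89.6 + 1/1.83 + 1/4.76 = 0.7677 (1/kΩ).
By the current-divider rule, I = I_total · G_k/ΣG = 8.29 × 0.2737 = 2.269 mA.

I ≈ 2.27 mA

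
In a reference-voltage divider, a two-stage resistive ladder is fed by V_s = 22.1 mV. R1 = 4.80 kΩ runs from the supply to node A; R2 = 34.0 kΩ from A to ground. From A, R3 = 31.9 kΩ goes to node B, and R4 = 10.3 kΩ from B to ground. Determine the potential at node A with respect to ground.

Looking into the second stage from A: R3 + R4 = 42.20 kΩ appears in parallel with R2.
R2 ‖ (R3+R4) = 18.83 kΩ.
First divider: V_A = V_s · 18.83/(4.80 + 18.83) = 17.61 mV.

V_A ≈ 17.6 mV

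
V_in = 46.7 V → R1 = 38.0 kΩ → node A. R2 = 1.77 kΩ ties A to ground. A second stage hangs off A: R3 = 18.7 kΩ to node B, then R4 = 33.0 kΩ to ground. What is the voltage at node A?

Node A sees R2 in parallel with the series input of stage 2, R3 + R4 = 51.70 kΩ.
R2 ‖ (R3+R4) = 1.711 kΩ.
So V_A = 46.7 × 0.04310 = 2.013 V.

V_A ≈ 2.01 V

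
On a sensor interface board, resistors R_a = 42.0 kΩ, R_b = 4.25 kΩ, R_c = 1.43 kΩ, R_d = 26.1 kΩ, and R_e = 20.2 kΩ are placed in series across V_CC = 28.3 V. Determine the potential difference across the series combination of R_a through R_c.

V ≈ 14.4 V

Series total: ΣR = 42.0 + 4.25 + 1.43 + 26.1 + 20.2 = 93.98 kΩ.
R_{R_a..R_c} = 42.0 + 4.25 + 1.43 = 47.68 kΩ.
By the voltage-divider rule, V = 28.3 × 47.68/93.98 = 14.36 V.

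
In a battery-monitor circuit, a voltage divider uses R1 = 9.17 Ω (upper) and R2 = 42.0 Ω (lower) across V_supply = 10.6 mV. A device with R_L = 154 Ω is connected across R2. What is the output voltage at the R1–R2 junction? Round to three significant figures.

The load sits in parallel with R2, giving an effective lower resistance R2' = R2·R_L/(R2+R_L) = 33.00 Ω.
Now apply the divider: V_out = 10.6 × 0.7825 = 8.295 mV.

V_out ≈ 8.29 mV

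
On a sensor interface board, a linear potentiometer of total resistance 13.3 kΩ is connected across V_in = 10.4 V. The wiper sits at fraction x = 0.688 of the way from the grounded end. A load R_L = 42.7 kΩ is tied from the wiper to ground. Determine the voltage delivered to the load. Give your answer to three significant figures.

The pot divides into 4.150 kΩ above the wiper and 9.150 kΩ below.
Lower segment in parallel with the load: 9.150 ‖ 42.7 = 7.536 kΩ.
V_out = 10.4 × 7.536/(4.150 + 7.536) = 6.707 V.

V_out ≈ 6.71 V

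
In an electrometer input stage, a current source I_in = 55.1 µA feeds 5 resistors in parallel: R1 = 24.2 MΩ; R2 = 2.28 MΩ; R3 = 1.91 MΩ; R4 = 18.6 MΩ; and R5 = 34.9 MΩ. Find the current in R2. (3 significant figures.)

Total conductance ΣG = 1/24.2 + 1/2.28 + 1/1.91 + 1/18.6 + 1/34.9 = 1.086 (units of 1/MΩ).
By the current-divider rule, I = I_in · G_k/ΣG = 55.1 × 0.4039 = 22.26 µA.

I ≈ 22.3 µA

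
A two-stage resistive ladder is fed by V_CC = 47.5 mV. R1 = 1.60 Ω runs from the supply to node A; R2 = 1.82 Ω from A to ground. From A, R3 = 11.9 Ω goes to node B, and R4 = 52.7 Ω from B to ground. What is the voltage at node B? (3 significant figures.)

The second stage (R3 + R4 = 64.60 Ω) loads node A in parallel with R2.
Effective lower resistance at A: R2 ‖ 64.60 = 1.770 Ω.
V_A = 47.5 × 1.770/(1.60 + 1.770) = 24.95 mV.
V_B = V_A × 0.8158 = 20.35 mV.

V_B ≈ 20.4 mV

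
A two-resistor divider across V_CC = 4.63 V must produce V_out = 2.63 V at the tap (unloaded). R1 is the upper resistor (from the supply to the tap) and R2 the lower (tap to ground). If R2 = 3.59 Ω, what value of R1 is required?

R1 ≈ 2.73 Ω

Required fraction k = V_out/V_CC = 0.5680.
R1 = R2·(1/k − 1) = 3.59 × 0.7605 = 2.730 Ω.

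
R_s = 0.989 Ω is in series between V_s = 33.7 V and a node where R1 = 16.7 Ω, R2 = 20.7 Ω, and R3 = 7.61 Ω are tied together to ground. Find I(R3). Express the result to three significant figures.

Equivalent of the parallel group: R_p = 4.174 Ω.
V_A by voltage divider: V_A = 33.7 × 4.174/(0.989 + 4.174) = 27.24 V.
Branch current I = V_A/R3 = 27.24/7.61 = 3.580 A.
(Equivalently: I_total = 6.528 A, then current-divider fraction G_k/ΣG = 0.5484.)

I ≈ 3.58 A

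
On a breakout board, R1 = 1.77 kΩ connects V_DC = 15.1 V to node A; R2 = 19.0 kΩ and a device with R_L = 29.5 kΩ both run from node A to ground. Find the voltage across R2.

First combine the lower leg with the load: R2 ‖ R_L = 11.56 kΩ.
Then V_out = V_DC · R2'/(R1 + R2') = 15.1 × 11.56/13.33 = 13.09 V.
(Unloaded it would be 13.8 V; the load pulls it down.)

V_out ≈ 13.1 V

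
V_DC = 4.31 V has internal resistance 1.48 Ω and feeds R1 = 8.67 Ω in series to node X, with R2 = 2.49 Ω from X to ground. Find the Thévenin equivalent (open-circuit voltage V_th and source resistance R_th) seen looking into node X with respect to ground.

R1' = 1.48 + 8.67 = 10.15 Ω (source resistance + R1).
V_th is the unloaded tap voltage: V_DC · R2/(R1'+R2) = 4.31 × 0.1970 = 0.8490 V.
Looking into X with the source shorted: R_th = R1'·R2/(R1'+R2) = 10.15 × 2.49/12.64 = 1.999 Ω.

V_th ≈ 0.849 V, R_th ≈ 2.00 Ω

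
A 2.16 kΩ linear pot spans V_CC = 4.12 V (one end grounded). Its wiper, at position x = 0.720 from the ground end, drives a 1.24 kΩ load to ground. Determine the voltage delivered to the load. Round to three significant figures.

The pot divides into 0.6048 kΩ above the wiper and 1.555 kΩ below.
(x·R_p) ‖ R_L = 0.6899 kΩ.
Then V_out = V_CC · 0.6899/(0.6048 + 0.6899) = 2.195 V.
(Unloaded: V_out = x·V_CC = 2.97 V.)

V_out ≈ 2.20 V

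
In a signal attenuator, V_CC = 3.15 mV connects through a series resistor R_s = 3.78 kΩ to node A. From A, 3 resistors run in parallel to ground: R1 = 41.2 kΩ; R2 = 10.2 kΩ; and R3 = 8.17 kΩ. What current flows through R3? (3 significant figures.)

I ≈ 0.200 µA

Combine the parallel branches: R_p = (1/41.2 + 1/10.2 + 1/8.17)⁻¹ = 4.086 kΩ.
Node voltage V_A = V_CC · R_p/(R_s + R_p) = 3.15 × 0.5195 = 1.636 mV.
Branch current I = V_A/R3 = 1.636/8.17 = 0.2003 µA.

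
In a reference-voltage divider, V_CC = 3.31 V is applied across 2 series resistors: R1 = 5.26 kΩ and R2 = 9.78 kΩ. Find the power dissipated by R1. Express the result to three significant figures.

Series current I = V_CC/ΣR = 3.31/15.04 = 0.2201 mA.
P = I²R = 0.04844 × 5.26 = 0.2548 mW.

P ≈ 0.255 mW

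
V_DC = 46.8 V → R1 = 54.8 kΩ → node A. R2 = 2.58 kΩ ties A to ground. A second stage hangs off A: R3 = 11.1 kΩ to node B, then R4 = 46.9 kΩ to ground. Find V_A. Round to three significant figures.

Looking into the second stage from A: R3 + R4 = 58.00 kΩ appears in parallel with R2.
Effective lower resistance at A: R2 ‖ 58.00 = 2.470 kΩ.
So V_A = 46.8 × 0.04313 = 2.019 V.

V_A ≈ 2.02 V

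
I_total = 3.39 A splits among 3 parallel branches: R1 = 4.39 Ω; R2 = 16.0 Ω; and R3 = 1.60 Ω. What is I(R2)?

I ≈ 0.231 A

Total conductance ΣG = 1/4.39 + 1/16.0 + 1/1.60 = 0.9153 (units of 1/Ω).
R2 takes the fraction G_k/ΣG = 0.06250/0.9153 = 0.06828, so I = 3.39 × 0.06828 = 0.2315 A.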